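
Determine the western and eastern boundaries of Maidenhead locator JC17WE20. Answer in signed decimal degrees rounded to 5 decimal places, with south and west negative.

Field J=9, C=2: +9·20° lon, +2·10° lat → SW at lon 0°, lat -70°.
Square 1, 7: +1·2° lon, +7·1° lat → SW at lon 2°, lat -63°.
Subsquare w=22, e=4: +22·0.0833333° lon, +4·0.0416667° lat → SW at lon 3.83333°, lat -62.8333°.
Extended square 2, 0: +2·0.00833333° lon, +0·0.00416667° lat → SW at lon 3.85°, lat -62.8333°.
Cell spans 0.00833333° lon × 0.00416667° lat.
west 3.85000, east 3.85833.

3.85000, 3.85833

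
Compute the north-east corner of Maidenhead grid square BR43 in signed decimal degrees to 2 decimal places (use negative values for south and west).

84.00, -150.00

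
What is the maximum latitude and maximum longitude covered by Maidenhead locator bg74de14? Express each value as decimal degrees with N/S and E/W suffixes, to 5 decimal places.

Field B=1, G=6: +1·20° lon, +6·10° lat → SW at lon -160°, lat -30°.
Square 7, 4: +7·2° lon, +4·1° lat → SW at lon -146°, lat -26°.
Subsquare d=3, e=4: +3·0.0833333° lon, +4·0.0416667° lat → SW at lon -145.75°, lat -25.8333°.
Extended square 1, 4: +1·0.00833333° lon, +4·0.00416667° lat → SW at lon -145.742°, lat -25.8167°.
Cell spans 0.00833333° lon × 0.00416667° lat. NE corner is SW corner plus one full cell.
latitude 25.81250° S, longitude 145.73333° W.

25.81250° S, 145.73333° W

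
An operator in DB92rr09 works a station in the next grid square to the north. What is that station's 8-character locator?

DB92rs00

Latitude extended square 9; +1 → 10, wraps to 0, carry into subsquare.
Latitude subsquare r = 17; +1 → 18 = s.
The longitude characters are unchanged.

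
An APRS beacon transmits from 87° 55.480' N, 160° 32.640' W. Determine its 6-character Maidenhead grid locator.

AR97rw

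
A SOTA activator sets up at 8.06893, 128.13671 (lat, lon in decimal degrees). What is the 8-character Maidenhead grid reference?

PJ48bb66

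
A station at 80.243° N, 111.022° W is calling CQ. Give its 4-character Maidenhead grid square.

DR40

Offset from 180°W / 90°S: lon 68.98°, lat 170.24°.
Field: 68.98/20 → 3 → D, 170.24/10 → 17 → R; chars DR.
Square: 8.98/2 → 4, 0.24/1 → 0; chars 40.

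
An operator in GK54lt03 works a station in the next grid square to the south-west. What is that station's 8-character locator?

Longitude extended square 0; −1 → -1, wraps to 9, carry into subsquare.
Longitude subsquare l = 11; −1 → 10 = k.
Latitude extended square 3; −1 → 2.

GK54kt92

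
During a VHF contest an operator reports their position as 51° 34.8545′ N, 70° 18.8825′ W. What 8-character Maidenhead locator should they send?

FO41un29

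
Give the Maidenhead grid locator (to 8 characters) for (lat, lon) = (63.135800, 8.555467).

JP43gd62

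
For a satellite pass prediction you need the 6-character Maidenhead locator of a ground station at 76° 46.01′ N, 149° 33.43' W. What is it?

BQ56fs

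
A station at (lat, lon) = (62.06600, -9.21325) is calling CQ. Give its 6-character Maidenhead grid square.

IP52jb

Shift to the Maidenhead origin (180°W, 90°S): lon 170.7868, lat 152.0660.
Field (20°×10°, letters A–R): 170.7868/20 → 8 → I, 152.0660/10 → 15 → P; chars IP.
Square (2°×1°, digits 0–9): 10.7868/2 → 5, 2.0660/1 → 2; chars 52.
Subsquare (5′×2.5′, letters a–x): 0.7868/0.0833333 → 9 → j, 0.0660/0.0416667 → 1 → b; chars jb.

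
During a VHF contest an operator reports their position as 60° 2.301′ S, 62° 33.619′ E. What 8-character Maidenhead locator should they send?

MC19gx70

Add 180° to longitude and 90° to latitude: 242.56032, 29.96165.
Field (20°×10°, letters A–R): 242.56032/20 → 12 → M, 29.96165/10 → 2 → C; chars MC.
Square (2°×1°, digits 0–9): 2.56032/2 → 1, 9.96165/1 → 9; chars 19.
Subsquare (5′×2.5′, letters a–x): 0.56032/0.0833333 → 6 → g, 0.96165/0.0416667 → 23 → x; chars gx.
Extended square (30″×15″, digits 0–9): 0.06032/0.00833333 → 7, 0.00332/0.00416667 → 0; chars 70.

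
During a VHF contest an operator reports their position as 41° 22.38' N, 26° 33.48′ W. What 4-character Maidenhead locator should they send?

HN61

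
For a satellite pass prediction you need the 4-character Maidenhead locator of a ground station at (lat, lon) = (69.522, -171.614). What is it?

Add 180° to longitude and 90° to latitude: 8.39, 159.52.
Field: lon ⌊8.39/20⌋ = 0 → A; lat ⌊159.52/10⌋ = 15 → P.
Square: lon ⌊8.39/2⌋ = 4; lat ⌊9.52/1⌋ = 9.

AP49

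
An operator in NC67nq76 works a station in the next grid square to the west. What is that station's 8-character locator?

NC67nq66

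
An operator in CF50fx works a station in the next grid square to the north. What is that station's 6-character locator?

CF51fa

Latitude subsquare x = 23; +1 → 24, wraps to 0 = a, carry into square.
Latitude square 0; +1 → 1.
The longitude characters are unchanged.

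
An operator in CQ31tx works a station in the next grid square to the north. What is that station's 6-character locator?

CQ32ta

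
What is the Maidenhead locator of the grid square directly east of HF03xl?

HF13al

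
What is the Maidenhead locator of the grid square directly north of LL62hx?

Latitude subsquare x = 23; +1 → 24, wraps to 0 = a, carry into square.
Latitude square 2; +1 → 3.
The longitude characters are unchanged.

LL63ha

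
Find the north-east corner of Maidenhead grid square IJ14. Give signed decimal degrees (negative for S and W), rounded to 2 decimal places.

5.00, -16.00

Field I=8, J=9: +8·20° lon, +9·10° lat → SW at lon -20°, lat 0°.
Square 1, 4: +1·2° lon, +4·1° lat → SW at lon -18°, lat 4°.
Cell spans 2° lon × 1° lat. NE corner is SW corner plus one full cell.
latitude 5.00, longitude -16.00.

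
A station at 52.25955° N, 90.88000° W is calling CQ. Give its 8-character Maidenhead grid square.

Shift to the Maidenhead origin (180°W, 90°S): lon 89.12000, lat 142.25955.
Field (20°×10°, letters A–R): lon ⌊89.12000/20⌋ = 4 → E; lat ⌊142.25955/10⌋ = 14 → O.
Square (2°×1°, digits 0–9): lon ⌊9.12000/2⌋ = 4; lat ⌊2.25955/1⌋ = 2.
Subsquare (5′×2.5′, letters a–x): lon ⌊1.12000/0.0833333⌋ = 13 → n; lat ⌊0.25955/0.0416667⌋ = 6 → g.
Extended square (30″×15″, digits 0–9): lon ⌊0.03667/0.00833333⌋ = 4; lat ⌊0.00955/0.00416667⌋ = 2.

EO42ng42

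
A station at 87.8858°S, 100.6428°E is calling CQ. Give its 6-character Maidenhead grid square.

OA02hc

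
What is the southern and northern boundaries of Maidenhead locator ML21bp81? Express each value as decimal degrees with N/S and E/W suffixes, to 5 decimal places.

21.62917° N, 21.63333° N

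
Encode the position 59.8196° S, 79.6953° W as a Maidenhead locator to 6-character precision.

Add 180° to longitude and 90° to latitude: 100.3047, 30.1804.
Field (20°×10°, letters A–R): lon ⌊100.3047/20⌋ = 5 → F; lat ⌊30.1804/10⌋ = 3 → D.
Square (2°×1°, digits 0–9): lon ⌊0.3047/2⌋ = 0; lat ⌊0.1804/1⌋ = 0.
Subsquare (5′×2.5′, letters a–x): lon ⌊0.3047/0.0833333⌋ = 3 → d; lat ⌊0.1804/0.0416667⌋ = 4 → e.

FD00de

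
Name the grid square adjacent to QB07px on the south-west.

Longitude subsquare p = 15; −1 → 14 = o.
Latitude subsquare x = 23; −1 → 22 = w.

QB07ow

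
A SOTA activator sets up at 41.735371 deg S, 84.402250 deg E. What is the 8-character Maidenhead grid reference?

Shift to the Maidenhead origin (180°W, 90°S): lon 264.40225, lat 48.26463.
Field: lon ⌊264.40225/20⌋ = 13 → N; lat ⌊48.26463/10⌋ = 4 → E.
Square: lon ⌊4.40225/2⌋ = 2; lat ⌊8.26463/1⌋ = 8.
Subsquare: lon ⌊0.40225/0.0833333⌋ = 4 → e; lat ⌊0.26463/0.0416667⌋ = 6 → g.
Extended square: lon ⌊0.06892/0.00833333⌋ = 8; lat ⌊0.01463/0.00416667⌋ = 3.

NE28eg83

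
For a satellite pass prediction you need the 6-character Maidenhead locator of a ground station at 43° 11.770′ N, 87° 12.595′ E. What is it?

NN33oe

Offset from 180°W / 90°S: lon 267.2099°, lat 133.1962°.
Field (20°×10°, letters A–R): 267.2099/20 → 13 → N, 133.1962/10 → 13 → N; chars NN.
Square (2°×1°, digits 0–9): 7.2099/2 → 3, 3.1962/1 → 3; chars 33.
Subsquare (5′×2.5′, letters a–x): 1.2099/0.0833333 → 14 → o, 0.1962/0.0416667 → 4 → e; chars oe.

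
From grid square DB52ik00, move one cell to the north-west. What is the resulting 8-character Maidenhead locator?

Longitude extended square 0; −1 → -1, wraps to 9, carry into subsquare.
Longitude subsquare i = 8; −1 → 7 = h.
Latitude extended square 0; +1 → 1.

DB52hk91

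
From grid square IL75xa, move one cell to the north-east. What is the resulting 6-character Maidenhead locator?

Longitude subsquare x = 23; +1 → 24, wraps to 0 = a, carry into square.
Longitude square 7; +1 → 8.
Latitude subsquare a = 0; +1 → 1 = b.

IL85ab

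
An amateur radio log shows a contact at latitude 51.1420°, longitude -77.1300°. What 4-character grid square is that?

FO11

Offset from 180°W / 90°S: lon 102.87°, lat 141.14°.
Field: lon ⌊102.87/20⌋ = 5 → F; lat ⌊141.14/10⌋ = 14 → O.
Square: lon ⌊2.87/2⌋ = 1; lat ⌊1.14/1⌋ = 1.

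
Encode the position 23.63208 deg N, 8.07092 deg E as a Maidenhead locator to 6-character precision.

JL43ap

Add 180° to longitude and 90° to latitude: 188.0709, 113.6321.
Field (20°×10°, letters A–R): 188.0709/20 → 9 → J, 113.6321/10 → 11 → L; chars JL.
Square (2°×1°, digits 0–9): 8.0709/2 → 4, 3.6321/1 → 3; chars 43.
Subsquare (5′×2.5′, letters a–x): 0.0709/0.0833333 → 0 → a, 0.6321/0.0416667 → 15 → p; chars ap.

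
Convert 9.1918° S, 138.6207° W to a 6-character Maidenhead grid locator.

CI00qt

Add 180° to longitude and 90° to latitude: 41.3793, 80.8082.
Field: 41.3793/20 → 2 → C, 80.8082/10 → 8 → I; chars CI.
Square: 1.3793/2 → 0, 0.8082/1 → 0; chars 00.
Subsquare: 1.3793/0.0833333 → 16 → q, 0.8082/0.0416667 → 19 → t; chars qt.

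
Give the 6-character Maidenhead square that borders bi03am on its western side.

AI93xm

Longitude subsquare a = 0; −1 → -1, wraps to 23 = x, carry into square.
Longitude square 0; −1 → -1, wraps to 9, carry into field.
Longitude field B = 1; −1 → 0 = A.
The latitude characters are unchanged.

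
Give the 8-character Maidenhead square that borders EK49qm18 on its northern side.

EK49qm19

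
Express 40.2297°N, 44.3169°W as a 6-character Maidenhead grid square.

GN70uf

Add 180° to longitude and 90° to latitude: 135.6831, 130.2297.
Field: 135.6831/20 → 6 → G, 130.2297/10 → 13 → N; chars GN.
Square: 15.6831/2 → 7, 0.2297/1 → 0; chars 70.
Subsquare: 1.6831/0.0833333 → 20 → u, 0.2297/0.0416667 → 5 → f; chars uf.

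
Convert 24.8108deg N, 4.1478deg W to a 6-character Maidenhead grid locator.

Add 180° to longitude and 90° to latitude: 175.8522, 114.8108.
Field: lon ⌊175.8522/20⌋ = 8 → I; lat ⌊114.8108/10⌋ = 11 → L.
Square: lon ⌊15.8522/2⌋ = 7; lat ⌊4.8108/1⌋ = 4.
Subsquare: lon ⌊1.8522/0.0833333⌋ = 22 → w; lat ⌊0.8108/0.0416667⌋ = 19 → t.

IL74wt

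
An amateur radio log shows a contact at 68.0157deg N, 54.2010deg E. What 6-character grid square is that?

LP78ca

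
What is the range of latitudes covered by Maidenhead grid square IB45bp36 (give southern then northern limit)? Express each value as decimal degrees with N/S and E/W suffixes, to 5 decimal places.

Field I=8, B=1: +8·20° lon, +1·10° lat → SW at lon -20°, lat -80°.
Square 4, 5: +4·2° lon, +5·1° lat → SW at lon -12°, lat -75°.
Subsquare b=1, p=15: +1·0.0833333° lon, +15·0.0416667° lat → SW at lon -11.9167°, lat -74.375°.
Extended square 3, 6: +3·0.00833333° lon, +6·0.00416667° lat → SW at lon -11.8917°, lat -74.35°.
Cell spans 0.00833333° lon × 0.00416667° lat.
south 74.35000° S, north 74.34583° S.

74.35000° S, 74.34583° S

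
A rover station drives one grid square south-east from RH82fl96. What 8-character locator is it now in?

RH82gl05

Longitude extended square 9; +1 → 10, wraps to 0, carry into subsquare.
Longitude subsquare f = 5; +1 → 6 = g.
Latitude extended square 6; −1 → 5.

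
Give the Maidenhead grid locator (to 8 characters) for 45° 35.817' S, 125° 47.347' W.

CE74cj56

Shift to the Maidenhead origin (180°W, 90°S): lon 54.21088, lat 44.40305.
Field: lon ⌊54.21088/20⌋ = 2 → C; lat ⌊44.40305/10⌋ = 4 → E.
Square: lon ⌊14.21088/2⌋ = 7; lat ⌊4.40305/1⌋ = 4.
Subsquare: lon ⌊0.21088/0.0833333⌋ = 2 → c; lat ⌊0.40305/0.0416667⌋ = 9 → j.
Extended square: lon ⌊0.04422/0.00833333⌋ = 5; lat ⌊0.02805/0.00416667⌋ = 6.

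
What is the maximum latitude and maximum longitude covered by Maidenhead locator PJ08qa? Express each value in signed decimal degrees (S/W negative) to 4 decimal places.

8.0417, 121.4167

Field P=15, J=9: +15·20° lon, +9·10° lat → SW at lon 120°, lat 0°.
Square 0, 8: +0·2° lon, +8·1° lat → SW at lon 120°, lat 8°.
Subsquare q=16, a=0: +16·0.0833333° lon, +0·0.0416667° lat → SW at lon 121.333°, lat 8°.
Cell spans 0.0833333° lon × 0.0416667° lat. NE corner is SW corner plus one full cell.
latitude 8.0417, longitude 121.4167.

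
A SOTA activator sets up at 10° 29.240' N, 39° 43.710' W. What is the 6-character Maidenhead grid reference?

HK00dl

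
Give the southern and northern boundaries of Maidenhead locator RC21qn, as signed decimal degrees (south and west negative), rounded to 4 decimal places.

-68.4583, -68.4167

Field R=17, C=2: +17·20° lon, +2·10° lat → SW at lon 160°, lat -70°.
Square 2, 1: +2·2° lon, +1·1° lat → SW at lon 164°, lat -69°.
Subsquare q=16, n=13: +16·0.0833333° lon, +13·0.0416667° lat → SW at lon 165.333°, lat -68.4583°.
Cell spans 0.0833333° lon × 0.0416667° lat.
south -68.4583, north -68.4167.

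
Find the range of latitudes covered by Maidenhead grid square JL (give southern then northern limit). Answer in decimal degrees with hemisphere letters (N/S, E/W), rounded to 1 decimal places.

Field J=9, L=11: +9·20° lon, +11·10° lat → SW at lon 0°, lat 20°.
Cell spans 20° lon × 10° lat.
south 20.0° N, north 30.0° N.

20.0° N, 30.0° N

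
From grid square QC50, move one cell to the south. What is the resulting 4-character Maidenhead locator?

QB59

Latitude square 0; −1 → -1, wraps to 9, carry into field.
Latitude field C = 2; −1 → 1 = B.
The longitude characters are unchanged.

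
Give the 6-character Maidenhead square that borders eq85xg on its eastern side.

EQ95ag

Longitude subsquare x = 23; +1 → 24, wraps to 0 = a, carry into square.
Longitude square 8; +1 → 9.
The latitude characters are unchanged.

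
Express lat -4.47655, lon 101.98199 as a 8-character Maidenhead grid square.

Shift to the Maidenhead origin (180°W, 90°S): lon 281.98199, lat 85.52345.
Field: 281.98199/20 → 14 → O, 85.52345/10 → 8 → I; chars OI.
Square: 1.98199/2 → 0, 5.52345/1 → 5; chars 05.
Subsquare: 1.98199/0.0833333 → 23 → x, 0.52345/0.0416667 → 12 → m; chars xm.
Extended square: 0.06532/0.00833333 → 7, 0.02345/0.00416667 → 5; chars 75.

OI05xm75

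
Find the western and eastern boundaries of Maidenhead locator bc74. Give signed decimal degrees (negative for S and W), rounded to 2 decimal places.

Field B=1, C=2: +1·20° lon, +2·10° lat → SW at lon -160°, lat -70°.
Square 7, 4: +7·2° lon, +4·1° lat → SW at lon -146°, lat -66°.
Cell spans 2° lon × 1° lat.
west -146.00, east -144.00.

-146.00, -144.00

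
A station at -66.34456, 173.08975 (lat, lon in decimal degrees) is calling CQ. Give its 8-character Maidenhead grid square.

Add 180° to longitude and 90° to latitude: 353.08975, 23.65544.
Field: 353.08975/20 → 17 → R, 23.65544/10 → 2 → C; chars RC.
Square: 13.08975/2 → 6, 3.65544/1 → 3; chars 63.
Subsquare: 1.08975/0.0833333 → 13 → n, 0.65544/0.0416667 → 15 → p; chars np.
Extended square: 0.00642/0.00833333 → 0, 0.03044/0.00416667 → 7; chars 07.

RC63np07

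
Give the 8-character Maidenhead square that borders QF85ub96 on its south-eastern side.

Longitude extended square 9; +1 → 10, wraps to 0, carry into subsquare.
Longitude subsquare u = 20; +1 → 21 = v.
Latitude extended square 6; −1 → 5.

QF85vb05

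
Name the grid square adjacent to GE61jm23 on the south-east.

GE61jm32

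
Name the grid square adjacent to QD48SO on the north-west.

Longitude subsquare s = 18; −1 → 17 = r.
Latitude subsquare o = 14; +1 → 15 = p.

QD48rp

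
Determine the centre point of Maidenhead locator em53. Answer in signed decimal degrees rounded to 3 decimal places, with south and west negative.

33.500, -89.000

Field E=4, M=12: +4·20° lon, +12·10° lat → SW at lon -100°, lat 30°.
Square 5, 3: +5·2° lon, +3·1° lat → SW at lon -90°, lat 33°.
Cell spans 2° lon × 1° lat. Centre is SW corner plus half of each.
latitude 33.500, longitude -89.000.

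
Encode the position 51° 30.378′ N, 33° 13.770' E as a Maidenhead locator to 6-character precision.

KO61om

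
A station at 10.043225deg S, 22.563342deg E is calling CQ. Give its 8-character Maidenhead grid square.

KH19gw79

Shift to the Maidenhead origin (180°W, 90°S): lon 202.56334, lat 79.95677.
Field (20°×10°, letters A–R): 202.56334/20 → 10 → K, 79.95677/10 → 7 → H; chars KH.
Square (2°×1°, digits 0–9): 2.56334/2 → 1, 9.95677/1 → 9; chars 19.
Subsquare (5′×2.5′, letters a–x): 0.56334/0.0833333 → 6 → g, 0.95677/0.0416667 → 22 → w; chars gw.
Extended square (30″×15″, digits 0–9): 0.06334/0.00833333 → 7, 0.04011/0.00416667 → 9; chars 79.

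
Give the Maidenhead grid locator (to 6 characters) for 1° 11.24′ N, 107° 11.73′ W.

DJ61je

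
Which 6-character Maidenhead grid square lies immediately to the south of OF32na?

OF31nx

Latitude subsquare a = 0; −1 → -1, wraps to 23 = x, carry into square.
Latitude square 2; −1 → 1.
The longitude characters are unchanged.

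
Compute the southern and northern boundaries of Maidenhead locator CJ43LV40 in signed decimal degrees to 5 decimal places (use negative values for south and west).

Field C=2, J=9: +2·20° lon, +9·10° lat → SW at lon -140°, lat 0°.
Square 4, 3: +4·2° lon, +3·1° lat → SW at lon -132°, lat 3°.
Subsquare l=11, v=21: +11·0.0833333° lon, +21·0.0416667° lat → SW at lon -131.083°, lat 3.875°.
Extended square 4, 0: +4·0.00833333° lon, +0·0.00416667° lat → SW at lon -131.05°, lat 3.875°.
Cell spans 0.00833333° lon × 0.00416667° lat.
south 3.87500, north 3.87917.

3.87500, 3.87917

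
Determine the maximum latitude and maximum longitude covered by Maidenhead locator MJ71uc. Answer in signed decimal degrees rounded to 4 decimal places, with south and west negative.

1.1250, 75.7500

Field M=12, J=9: +12·20° lon, +9·10° lat → SW at lon 60°, lat 0°.
Square 7, 1: +7·2° lon, +1·1° lat → SW at lon 74°, lat 1°.
Subsquare u=20, c=2: +20·0.0833333° lon, +2·0.0416667° lat → SW at lon 75.6667°, lat 1.08333°.
Cell spans 0.0833333° lon × 0.0416667° lat. NE corner is SW corner plus one full cell.
latitude 1.1250, longitude 75.7500.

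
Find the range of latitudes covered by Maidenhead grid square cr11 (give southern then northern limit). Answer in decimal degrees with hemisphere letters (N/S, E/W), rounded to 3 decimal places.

81.000° N, 82.000° N

Field C=2, R=17: +2·20° lon, +17·10° lat → SW at lon -140°, lat 80°.
Square 1, 1: +1·2° lon, +1·1° lat → SW at lon -138°, lat 81°.
Cell spans 2° lon × 1° lat.
south 81.000° N, north 82.000° N.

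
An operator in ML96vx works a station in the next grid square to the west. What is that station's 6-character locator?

ML96ux

Longitude subsquare v = 21; −1 → 20 = u.
The latitude characters are unchanged.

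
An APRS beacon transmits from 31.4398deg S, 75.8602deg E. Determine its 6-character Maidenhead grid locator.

MF78wn

Add 180° to longitude and 90° to latitude: 255.8602, 58.5602.
Field: 255.8602/20 → 12 → M, 58.5602/10 → 5 → F; chars MF.
Square: 15.8602/2 → 7, 8.5602/1 → 8; chars 78.
Subsquare: 1.8602/0.0833333 → 22 → w, 0.5602/0.0416667 → 13 → n; chars wn.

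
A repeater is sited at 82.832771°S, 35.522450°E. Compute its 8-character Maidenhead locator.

KA77se20

Shift to the Maidenhead origin (180°W, 90°S): lon 215.52245, lat 7.16723.
Field (20°×10°, letters A–R): lon ⌊215.52245/20⌋ = 10 → K; lat ⌊7.16723/10⌋ = 0 → A.
Square (2°×1°, digits 0–9): lon ⌊15.52245/2⌋ = 7; lat ⌊7.16723/1⌋ = 7.
Subsquare (5′×2.5′, letters a–x): lon ⌊1.52245/0.0833333⌋ = 18 → s; lat ⌊0.16723/0.0416667⌋ = 4 → e.
Extended square (30″×15″, digits 0–9): lon ⌊0.02245/0.00833333⌋ = 2; lat ⌊0.00056/0.00416667⌋ = 0.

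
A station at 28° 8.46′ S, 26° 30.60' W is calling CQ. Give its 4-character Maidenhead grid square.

Shift to the Maidenhead origin (180°W, 90°S): lon 153.49, lat 61.86.
Field (20°×10°, letters A–R): 153.49/20 → 7 → H, 61.86/10 → 6 → G; chars HG.
Square (2°×1°, digits 0–9): 13.49/2 → 6, 1.86/1 → 1; chars 61.

HG61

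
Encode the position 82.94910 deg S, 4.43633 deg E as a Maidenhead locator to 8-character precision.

JA27fb22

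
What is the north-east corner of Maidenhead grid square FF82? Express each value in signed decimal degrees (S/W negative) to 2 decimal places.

Field F=5, F=5: +5·20° lon, +5·10° lat → SW at lon -80°, lat -40°.
Square 8, 2: +8·2° lon, +2·1° lat → SW at lon -64°, lat -38°.
Cell spans 2° lon × 1° lat. NE corner is SW corner plus one full cell.
latitude -37.00, longitude -62.00.

-37.00, -62.00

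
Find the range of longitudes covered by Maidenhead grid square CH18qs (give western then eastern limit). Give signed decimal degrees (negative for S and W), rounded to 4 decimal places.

-136.6667, -136.5833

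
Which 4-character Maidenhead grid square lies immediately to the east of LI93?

MI03

Longitude square 9; +1 → 10, wraps to 0, carry into field.
Longitude field L = 11; +1 → 12 = M.
The latitude characters are unchanged.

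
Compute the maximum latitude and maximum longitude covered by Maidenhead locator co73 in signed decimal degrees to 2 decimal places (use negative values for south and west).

54.00, -124.00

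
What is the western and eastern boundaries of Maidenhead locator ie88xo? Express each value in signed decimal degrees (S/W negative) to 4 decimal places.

-2.0833, -2.0000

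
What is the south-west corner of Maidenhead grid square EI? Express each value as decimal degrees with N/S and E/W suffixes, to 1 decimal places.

10.0° S, 100.0° W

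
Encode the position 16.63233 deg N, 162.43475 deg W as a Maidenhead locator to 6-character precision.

AK86sp

Offset from 180°W / 90°S: lon 17.5652°, lat 106.6323°.
Field: lon ⌊17.5652/20⌋ = 0 → A; lat ⌊106.6323/10⌋ = 10 → K.
Square: lon ⌊17.5652/2⌋ = 8; lat ⌊6.6323/1⌋ = 6.
Subsquare: lon ⌊1.5652/0.0833333⌋ = 18 → s; lat ⌊0.6323/0.0416667⌋ = 15 → p.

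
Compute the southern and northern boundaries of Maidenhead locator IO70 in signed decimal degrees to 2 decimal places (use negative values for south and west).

50.00, 51.00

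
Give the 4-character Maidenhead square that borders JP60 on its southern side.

Latitude square 0; −1 → -1, wraps to 9, carry into field.
Latitude field P = 15; −1 → 14 = O.
The longitude characters are unchanged.

JO69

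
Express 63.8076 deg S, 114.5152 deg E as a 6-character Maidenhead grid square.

Add 180° to longitude and 90° to latitude: 294.5152, 26.1924.
Field: 294.5152/20 → 14 → O, 26.1924/10 → 2 → C; chars OC.
Square: 14.5152/2 → 7, 6.1924/1 → 6; chars 76.
Subsquare: 0.5152/0.0833333 → 6 → g, 0.1924/0.0416667 → 4 → e; chars ge.

OC76ge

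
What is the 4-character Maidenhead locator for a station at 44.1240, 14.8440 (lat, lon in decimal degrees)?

JN74

Shift to the Maidenhead origin (180°W, 90°S): lon 194.84, lat 134.12.
Field: 194.84/20 → 9 → J, 134.12/10 → 13 → N; chars JN.
Square: 14.84/2 → 7, 4.12/1 → 4; chars 74.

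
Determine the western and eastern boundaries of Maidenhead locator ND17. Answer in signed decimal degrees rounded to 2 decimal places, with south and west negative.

82.00, 84.00

Field N=13, D=3: +13·20° lon, +3·10° lat → SW at lon 80°, lat -60°.
Square 1, 7: +1·2° lon, +7·1° lat → SW at lon 82°, lat -53°.
Cell spans 2° lon × 1° lat.
west 82.00, east 84.00.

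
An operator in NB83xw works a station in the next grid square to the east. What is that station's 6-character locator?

NB93aw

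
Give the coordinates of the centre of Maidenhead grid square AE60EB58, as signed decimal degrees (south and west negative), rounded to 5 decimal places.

Field A=0, E=4: +0·20° lon, +4·10° lat → SW at lon -180°, lat -50°.
Square 6, 0: +6·2° lon, +0·1° lat → SW at lon -168°, lat -50°.
Subsquare e=4, b=1: +4·0.0833333° lon, +1·0.0416667° lat → SW at lon -167.667°, lat -49.9583°.
Extended square 5, 8: +5·0.00833333° lon, +8·0.00416667° lat → SW at lon -167.625°, lat -49.925°.
Cell spans 0.00833333° lon × 0.00416667° lat. Centre is SW corner plus half of each.
latitude -49.92292, longitude -167.62083.

-49.92292, -167.62083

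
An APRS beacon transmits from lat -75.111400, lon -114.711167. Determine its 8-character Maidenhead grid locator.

DB24pv43

Shift to the Maidenhead origin (180°W, 90°S): lon 65.28883, lat 14.88860.
Field: 65.28883/20 → 3 → D, 14.88860/10 → 1 → B; chars DB.
Square: 5.28883/2 → 2, 4.88860/1 → 4; chars 24.
Subsquare: 1.28883/0.0833333 → 15 → p, 0.88860/0.0416667 → 21 → v; chars pv.
Extended square: 0.03883/0.00833333 → 4, 0.01360/0.00416667 → 3; chars 43.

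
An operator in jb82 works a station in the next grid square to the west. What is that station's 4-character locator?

JB72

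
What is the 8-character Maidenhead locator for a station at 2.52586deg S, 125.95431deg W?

CI77al53

Offset from 180°W / 90°S: lon 54.04569°, lat 87.47414°.
Field: lon ⌊54.04569/20⌋ = 2 → C; lat ⌊87.47414/10⌋ = 8 → I.
Square: lon ⌊14.04569/2⌋ = 7; lat ⌊7.47414/1⌋ = 7.
Subsquare: lon ⌊0.04569/0.0833333⌋ = 0 → a; lat ⌊0.47414/0.0416667⌋ = 11 → l.
Extended square: lon ⌊0.04569/0.00833333⌋ = 5; lat ⌊0.01581/0.00416667⌋ = 3.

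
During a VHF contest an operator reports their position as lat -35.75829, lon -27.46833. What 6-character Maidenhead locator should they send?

Add 180° to longitude and 90° to latitude: 152.5317, 54.2417.
Field: 152.5317/20 → 7 → H, 54.2417/10 → 5 → F; chars HF.
Square: 12.5317/2 → 6, 4.2417/1 → 4; chars 64.
Subsquare: 0.5317/0.0833333 → 6 → g, 0.2417/0.0416667 → 5 → f; chars gf.

HF64gf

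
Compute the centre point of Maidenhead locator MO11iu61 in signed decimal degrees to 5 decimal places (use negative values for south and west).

51.83958, 62.72083

Field M=12, O=14: +12·20° lon, +14·10° lat → SW at lon 60°, lat 50°.
Square 1, 1: +1·2° lon, +1·1° lat → SW at lon 62°, lat 51°.
Subsquare i=8, u=20: +8·0.0833333° lon, +20·0.0416667° lat → SW at lon 62.6667°, lat 51.8333°.
Extended square 6, 1: +6·0.00833333° lon, +1·0.00416667° lat → SW at lon 62.7167°, lat 51.8375°.
Cell spans 0.00833333° lon × 0.00416667° lat. Centre is SW corner plus half of each.
latitude 51.83958, longitude 62.72083.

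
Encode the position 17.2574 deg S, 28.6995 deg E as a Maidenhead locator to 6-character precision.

KH42ir

Offset from 180°W / 90°S: lon 208.6995°, lat 72.7426°.
Field: 208.6995/20 → 10 → K, 72.7426/10 → 7 → H; chars KH.
Square: 8.6995/2 → 4, 2.7426/1 → 2; chars 42.
Subsquare: 0.6995/0.0833333 → 8 → i, 0.7426/0.0416667 → 17 → r; chars ir.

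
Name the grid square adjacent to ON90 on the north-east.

PN01

Longitude square 9; +1 → 10, wraps to 0, carry into field.
Longitude field O = 14; +1 → 15 = P.
Latitude square 0; +1 → 1.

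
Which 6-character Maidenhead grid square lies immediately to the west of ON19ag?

ON09xg

Longitude subsquare a = 0; −1 → -1, wraps to 23 = x, carry into square.
Longitude square 1; −1 → 0.
The latitude characters are unchanged.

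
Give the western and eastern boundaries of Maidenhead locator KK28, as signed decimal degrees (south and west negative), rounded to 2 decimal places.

24.00, 26.00

Field K=10, K=10: +10·20° lon, +10·10° lat → SW at lon 20°, lat 10°.
Square 2, 8: +2·2° lon, +8·1° lat → SW at lon 24°, lat 18°.
Cell spans 2° lon × 1° lat.
west 24.00, east 26.00.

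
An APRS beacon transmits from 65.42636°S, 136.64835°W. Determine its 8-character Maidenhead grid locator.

Add 180° to longitude and 90° to latitude: 43.35165, 24.57364.
Field: 43.35165/20 → 2 → C, 24.57364/10 → 2 → C; chars CC.
Square: 3.35165/2 → 1, 4.57364/1 → 4; chars 14.
Subsquare: 1.35165/0.0833333 → 16 → q, 0.57364/0.0416667 → 13 → n; chars qn.
Extended square: 0.01832/0.00833333 → 2, 0.03197/0.00416667 → 7; chars 27.

CC14qn27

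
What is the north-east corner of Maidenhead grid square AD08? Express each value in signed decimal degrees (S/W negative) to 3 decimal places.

Field A=0, D=3: +0·20° lon, +3·10° lat → SW at lon -180°, lat -60°.
Square 0, 8: +0·2° lon, +8·1° lat → SW at lon -180°, lat -52°.
Cell spans 2° lon × 1° lat. NE corner is SW corner plus one full cell.
latitude -51.000, longitude -178.000.

-51.000, -178.000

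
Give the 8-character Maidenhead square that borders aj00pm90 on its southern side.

AJ00pl99

Latitude extended square 0; −1 → -1, wraps to 9, carry into subsquare.
Latitude subsquare m = 12; −1 → 11 = l.
The longitude characters are unchanged.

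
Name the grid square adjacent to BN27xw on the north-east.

Longitude subsquare x = 23; +1 → 24, wraps to 0 = a, carry into square.
Longitude square 2; +1 → 3.
Latitude subsquare w = 22; +1 → 23 = x.

BN37ax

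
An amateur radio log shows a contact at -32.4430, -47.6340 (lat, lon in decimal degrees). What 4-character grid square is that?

Add 180° to longitude and 90° to latitude: 132.37, 57.56.
Field (20°×10°, letters A–R): 132.37/20 → 6 → G, 57.56/10 → 5 → F; chars GF.
Square (2°×1°, digits 0–9): 12.37/2 → 6, 7.56/1 → 7; chars 67.

GF67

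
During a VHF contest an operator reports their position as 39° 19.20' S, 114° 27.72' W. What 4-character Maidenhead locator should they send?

DF20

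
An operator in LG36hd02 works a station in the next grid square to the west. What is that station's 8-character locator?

LG36gd92

Longitude extended square 0; −1 → -1, wraps to 9, carry into subsquare.
Longitude subsquare h = 7; −1 → 6 = g.
The latitude characters are unchanged.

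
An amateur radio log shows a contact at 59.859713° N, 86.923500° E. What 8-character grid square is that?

NO39lu06

Offset from 180°W / 90°S: lon 266.92350°, lat 149.85971°.
Field: lon ⌊266.92350/20⌋ = 13 → N; lat ⌊149.85971/10⌋ = 14 → O.
Square: lon ⌊6.92350/2⌋ = 3; lat ⌊9.85971/1⌋ = 9.
Subsquare: lon ⌊0.92350/0.0833333⌋ = 11 → l; lat ⌊0.85971/0.0416667⌋ = 20 → u.
Extended square: lon ⌊0.00683/0.00833333⌋ = 0; lat ⌊0.02638/0.00416667⌋ = 6.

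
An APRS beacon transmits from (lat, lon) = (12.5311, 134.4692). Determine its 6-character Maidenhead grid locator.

PK72fm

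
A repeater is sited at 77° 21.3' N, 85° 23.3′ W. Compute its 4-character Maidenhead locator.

Add 180° to longitude and 90° to latitude: 94.61, 167.36.
Field (20°×10°, letters A–R): 94.61/20 → 4 → E, 167.36/10 → 16 → Q; chars EQ.
Square (2°×1°, digits 0–9): 14.61/2 → 7, 7.36/1 → 7; chars 77.

EQ77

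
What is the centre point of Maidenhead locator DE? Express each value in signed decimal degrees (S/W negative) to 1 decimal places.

-45.0, -110.0

Field D=3, E=4: +3·20° lon, +4·10° lat → SW at lon -120°, lat -50°.
Cell spans 20° lon × 10° lat. Centre is SW corner plus half of each.
latitude -45.0, longitude -110.0.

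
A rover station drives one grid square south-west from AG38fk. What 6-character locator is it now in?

AG38ej

Longitude subsquare f = 5; −1 → 4 = e.
Latitude subsquare k = 10; −1 → 9 = j.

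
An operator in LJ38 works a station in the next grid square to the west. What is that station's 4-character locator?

LJ28

Longitude square 3; −1 → 2.
The latitude characters are unchanged.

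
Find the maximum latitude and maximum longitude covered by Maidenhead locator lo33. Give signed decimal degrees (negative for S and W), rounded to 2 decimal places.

54.00, 48.00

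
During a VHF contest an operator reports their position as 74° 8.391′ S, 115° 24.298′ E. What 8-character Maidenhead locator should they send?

OB75qu86

Offset from 180°W / 90°S: lon 295.40497°, lat 15.86015°.
Field: 295.40497/20 → 14 → O, 15.86015/10 → 1 → B; chars OB.
Square: 15.40497/2 → 7, 5.86015/1 → 5; chars 75.
Subsquare: 1.40497/0.0833333 → 16 → q, 0.86015/0.0416667 → 20 → u; chars qu.
Extended square: 0.07163/0.00833333 → 8, 0.02682/0.00416667 → 6; chars 86.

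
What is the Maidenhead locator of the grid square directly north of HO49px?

HP40pa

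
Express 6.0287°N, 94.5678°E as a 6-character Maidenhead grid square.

NJ76ga

Add 180° to longitude and 90° to latitude: 274.5678, 96.0287.
Field: lon ⌊274.5678/20⌋ = 13 → N; lat ⌊96.0287/10⌋ = 9 → J.
Square: lon ⌊14.5678/2⌋ = 7; lat ⌊6.0287/1⌋ = 6.
Subsquare: lon ⌊0.5678/0.0833333⌋ = 6 → g; lat ⌊0.0287/0.0416667⌋ = 0 → a.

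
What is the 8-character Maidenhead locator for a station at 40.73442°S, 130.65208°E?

Add 180° to longitude and 90° to latitude: 310.65208, 49.26558.
Field: 310.65208/20 → 15 → P, 49.26558/10 → 4 → E; chars PE.
Square: 10.65208/2 → 5, 9.26558/1 → 9; chars 59.
Subsquare: 0.65208/0.0833333 → 7 → h, 0.26558/0.0416667 → 6 → g; chars hg.
Extended square: 0.06875/0.00833333 → 8, 0.01558/0.00416667 → 3; chars 83.

PE59hg83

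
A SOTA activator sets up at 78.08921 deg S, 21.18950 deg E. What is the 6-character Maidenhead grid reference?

Shift to the Maidenhead origin (180°W, 90°S): lon 201.1895, lat 11.9108.
Field: 201.1895/20 → 10 → K, 11.9108/10 → 1 → B; chars KB.
Square: 1.1895/2 → 0, 1.9108/1 → 1; chars 01.
Subsquare: 1.1895/0.0833333 → 14 → o, 0.9108/0.0416667 → 21 → v; chars ov.

KB01ov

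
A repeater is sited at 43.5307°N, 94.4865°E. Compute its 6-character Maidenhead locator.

NN73fm

Shift to the Maidenhead origin (180°W, 90°S): lon 274.4865, lat 133.5307.
Field: lon ⌊274.4865/20⌋ = 13 → N; lat ⌊133.5307/10⌋ = 13 → N.
Square: lon ⌊14.4865/2⌋ = 7; lat ⌊3.5307/1⌋ = 3.
Subsquare: lon ⌊0.4865/0.0833333⌋ = 5 → f; lat ⌊0.5307/0.0416667⌋ = 12 → m.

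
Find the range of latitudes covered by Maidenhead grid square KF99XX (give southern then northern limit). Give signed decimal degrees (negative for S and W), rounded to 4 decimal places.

-30.0417, -30.0000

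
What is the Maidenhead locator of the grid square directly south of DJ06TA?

DJ05tx

Latitude subsquare a = 0; −1 → -1, wraps to 23 = x, carry into square.
Latitude square 6; −1 → 5.
The longitude characters are unchanged.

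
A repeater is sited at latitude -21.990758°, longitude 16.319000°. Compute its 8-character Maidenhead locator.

JG88da82

Shift to the Maidenhead origin (180°W, 90°S): lon 196.31900, lat 68.00924.
Field: 196.31900/20 → 9 → J, 68.00924/10 → 6 → G; chars JG.
Square: 16.31900/2 → 8, 8.00924/1 → 8; chars 88.
Subsquare: 0.31900/0.0833333 → 3 → d, 0.00924/0.0416667 → 0 → a; chars da.
Extended square: 0.06900/0.00833333 → 8, 0.00924/0.00416667 → 2; chars 82.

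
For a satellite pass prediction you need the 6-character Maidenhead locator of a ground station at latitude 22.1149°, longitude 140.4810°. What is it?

QL02fc

Add 180° to longitude and 90° to latitude: 320.4810, 112.1149.
Field (20°×10°, letters A–R): lon ⌊320.4810/20⌋ = 16 → Q; lat ⌊112.1149/10⌋ = 11 → L.
Square (2°×1°, digits 0–9): lon ⌊0.4810/2⌋ = 0; lat ⌊2.1149/1⌋ = 2.
Subsquare (5′×2.5′, letters a–x): lon ⌊0.4810/0.0833333⌋ = 5 → f; lat ⌊0.1149/0.0416667⌋ = 2 → c.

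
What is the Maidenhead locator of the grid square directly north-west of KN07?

Longitude square 0; −1 → -1, wraps to 9, carry into field.
Longitude field K = 10; −1 → 9 = J.
Latitude square 7; +1 → 8.

JN98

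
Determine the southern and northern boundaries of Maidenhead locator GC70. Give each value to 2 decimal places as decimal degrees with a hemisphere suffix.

Field G=6, C=2: +6·20° lon, +2·10° lat → SW at lon -60°, lat -70°.
Square 7, 0: +7·2° lon, +0·1° lat → SW at lon -46°, lat -70°.
Cell spans 2° lon × 1° lat.
south 70.00° S, north 69.00° S.

70.00° S, 69.00° S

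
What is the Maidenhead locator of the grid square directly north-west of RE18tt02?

Longitude extended square 0; −1 → -1, wraps to 9, carry into subsquare.
Longitude subsquare t = 19; −1 → 18 = s.
Latitude extended square 2; +1 → 3.

RE18st93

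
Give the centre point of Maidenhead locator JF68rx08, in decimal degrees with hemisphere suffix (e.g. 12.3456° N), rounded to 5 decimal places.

Field J=9, F=5: +9·20° lon, +5·10° lat → SW at lon 0°, lat -40°.
Square 6, 8: +6·2° lon, +8·1° lat → SW at lon 12°, lat -32°.
Subsquare r=17, x=23: +17·0.0833333° lon, +23·0.0416667° lat → SW at lon 13.4167°, lat -31.0417°.
Extended square 0, 8: +0·0.00833333° lon, +8·0.00416667° lat → SW at lon 13.4167°, lat -31.0083°.
Cell spans 0.00833333° lon × 0.00416667° lat. Centre is SW corner plus half of each.
latitude 31.00625° S, longitude 13.42083° E.

31.00625° S, 13.42083° E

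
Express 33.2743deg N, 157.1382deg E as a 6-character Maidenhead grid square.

Shift to the Maidenhead origin (180°W, 90°S): lon 337.1382, lat 123.2743.
Field: 337.1382/20 → 16 → Q, 123.2743/10 → 12 → M; chars QM.
Square: 17.1382/2 → 8, 3.2743/1 → 3; chars 83.
Subsquare: 1.1382/0.0833333 → 13 → n, 0.2743/0.0416667 → 6 → g; chars ng.

QM83ng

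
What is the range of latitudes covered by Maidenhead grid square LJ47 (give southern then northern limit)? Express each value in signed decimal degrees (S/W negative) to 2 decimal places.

Field L=11, J=9: +11·20° lon, +9·10° lat → SW at lon 40°, lat 0°.
Square 4, 7: +4·2° lon, +7·1° lat → SW at lon 48°, lat 7°.
Cell spans 2° lon × 1° lat.
south 7.00, north 8.00.

7.00, 8.00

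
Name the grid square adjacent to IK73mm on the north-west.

IK73ln

Longitude subsquare m = 12; −1 → 11 = l.
Latitude subsquare m = 12; +1 → 13 = n.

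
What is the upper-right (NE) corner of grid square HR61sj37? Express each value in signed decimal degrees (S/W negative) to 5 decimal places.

Field H=7, R=17: +7·20° lon, +17·10° lat → SW at lon -40°, lat 80°.
Square 6, 1: +6·2° lon, +1·1° lat → SW at lon -28°, lat 81°.
Subsquare s=18, j=9: +18·0.0833333° lon, +9·0.0416667° lat → SW at lon -26.5°, lat 81.375°.
Extended square 3, 7: +3·0.00833333° lon, +7·0.00416667° lat → SW at lon -26.475°, lat 81.4042°.
Cell spans 0.00833333° lon × 0.00416667° lat. NE corner is SW corner plus one full cell.
latitude 81.40833, longitude -26.46667.

81.40833, -26.46667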